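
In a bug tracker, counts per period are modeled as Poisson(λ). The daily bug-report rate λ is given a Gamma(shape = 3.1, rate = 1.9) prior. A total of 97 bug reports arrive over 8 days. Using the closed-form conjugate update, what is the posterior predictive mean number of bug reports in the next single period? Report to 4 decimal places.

With a Gamma(shape α, rate β) prior, the Poisson likelihood is conjugate: the posterior is Gamma(α + ΣXᵢ, β + n).
Posterior: Gamma(α+S, β+n) = Gamma(3.1+97, 1.9+8) = Gamma(100.1, 9.9).
The predictive distribution for one future period is NegBinom with mean α/β = 10.1111.

10.1111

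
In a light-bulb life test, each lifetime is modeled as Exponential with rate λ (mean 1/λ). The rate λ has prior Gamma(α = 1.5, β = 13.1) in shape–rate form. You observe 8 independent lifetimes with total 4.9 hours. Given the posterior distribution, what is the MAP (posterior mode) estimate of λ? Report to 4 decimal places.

With a Gamma(shape α, rate β) prior on the exponential rate λ, the posterior after n observations with total T = Σxᵢ is Gamma(α+n, β+T).
Posterior: Gamma(1.5+8, 13.1+4.9) = Gamma(9.5, 18.0).
Mode = (α−1)/β = 0.4722.

0.4722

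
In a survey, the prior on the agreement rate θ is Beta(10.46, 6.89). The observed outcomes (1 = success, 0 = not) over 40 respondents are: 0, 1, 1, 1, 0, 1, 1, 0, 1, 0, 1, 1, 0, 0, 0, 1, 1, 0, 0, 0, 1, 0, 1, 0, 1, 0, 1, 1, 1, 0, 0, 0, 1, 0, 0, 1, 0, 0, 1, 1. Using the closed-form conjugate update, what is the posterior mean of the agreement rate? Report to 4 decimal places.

0.5311

The Beta prior is conjugate to a Binomial/Bernoulli likelihood; the update adds successes to α and failures to β.
Posterior: Beta(α+k, β+n−k) = Beta(10.46+20, 6.89+20) = Beta(30.46, 26.89).
Posterior mean = α/(α+β) = 30.46/57.35 = 0.5311.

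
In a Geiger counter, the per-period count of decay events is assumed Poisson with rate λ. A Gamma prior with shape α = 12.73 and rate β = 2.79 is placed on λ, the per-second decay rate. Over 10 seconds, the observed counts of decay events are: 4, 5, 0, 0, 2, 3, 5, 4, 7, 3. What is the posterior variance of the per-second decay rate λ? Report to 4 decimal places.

With a Gamma(shape α, rate β) prior, the Poisson likelihood is conjugate: the posterior is Gamma(α + ΣXᵢ, β + n).
Sum of counts S = 33 over n = 10 seconds.
Posterior: Gamma(α+S, β+n) = Gamma(12.73+33, 2.79+10) = Gamma(45.73, 12.79).
Var = α/β² = 45.73/12.79² = 0.2796.

0.2796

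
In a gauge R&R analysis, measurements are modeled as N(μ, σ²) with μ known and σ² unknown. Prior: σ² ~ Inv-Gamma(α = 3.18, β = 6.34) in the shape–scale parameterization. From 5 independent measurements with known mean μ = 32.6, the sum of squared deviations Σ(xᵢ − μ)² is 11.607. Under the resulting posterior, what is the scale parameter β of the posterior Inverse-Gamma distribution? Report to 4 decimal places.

With known mean μ and an Inverse-Gamma(α, β) prior on σ², the Normal likelihood is conjugate: posterior is Inv-Gamma(α + n/2, β + Σ(xᵢ−μ)²/2).
Posterior: Inv-Gamma(3.18 + 5/2, 6.34 + 11.607/2) = Inv-Gamma(5.68, 12.1435).
Posterior β = 12.1435.

12.1435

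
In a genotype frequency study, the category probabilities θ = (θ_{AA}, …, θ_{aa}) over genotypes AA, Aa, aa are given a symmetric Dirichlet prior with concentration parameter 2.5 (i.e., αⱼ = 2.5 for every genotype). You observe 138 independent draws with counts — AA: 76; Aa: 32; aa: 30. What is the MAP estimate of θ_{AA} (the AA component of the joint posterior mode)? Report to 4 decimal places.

0.5439

The Dirichlet prior is conjugate to the Multinomial likelihood: each posterior αⱼ = prior αⱼ + observed count nⱼ.
Posterior concentration: (78.5, 34.5, 32.5), total = 145.5.
Joint mode component: (α_{AA}−1)/(Σα−K) = 77.5/142.5 = 0.5439.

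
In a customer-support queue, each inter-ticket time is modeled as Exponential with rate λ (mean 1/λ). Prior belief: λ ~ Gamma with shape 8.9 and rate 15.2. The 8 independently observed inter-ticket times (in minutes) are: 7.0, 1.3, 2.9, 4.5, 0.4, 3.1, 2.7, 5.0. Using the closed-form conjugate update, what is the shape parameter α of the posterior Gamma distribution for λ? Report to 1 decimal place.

16.9

With a Gamma(shape α, rate β) prior on the exponential rate λ, the posterior after n observations with total T = Σxᵢ is Gamma(α+n, β+T).
Sum of observations T = 26.9 minutes; n = 8.
Posterior: Gamma(8.9+8, 15.2+26.9) = Gamma(16.9, 42.1).
Posterior α = 16.9.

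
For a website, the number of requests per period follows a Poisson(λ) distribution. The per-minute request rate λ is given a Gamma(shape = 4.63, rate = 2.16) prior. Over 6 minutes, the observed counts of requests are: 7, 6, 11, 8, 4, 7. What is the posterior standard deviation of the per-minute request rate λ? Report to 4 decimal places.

0.8458

With a Gamma(shape α, rate β) prior, the Poisson likelihood is conjugate: the posterior is Gamma(α + ΣXᵢ, β + n).
Sum of counts S = 43 over n = 6 minutes.
Posterior: Gamma(α+S, β+n) = Gamma(4.63+43, 2.16+6) = Gamma(47.63, 8.16).
SD = √α/β = √47.63/8.16 = 0.8458.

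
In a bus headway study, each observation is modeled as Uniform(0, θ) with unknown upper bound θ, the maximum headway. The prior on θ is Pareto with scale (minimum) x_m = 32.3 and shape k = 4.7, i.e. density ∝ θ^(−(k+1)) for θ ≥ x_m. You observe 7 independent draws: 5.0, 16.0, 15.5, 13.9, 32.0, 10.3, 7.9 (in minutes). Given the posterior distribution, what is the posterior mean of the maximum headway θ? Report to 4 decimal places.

35.3187

A Pareto(scale x_m, shape k) prior on the upper bound θ of Uniform(0, θ) is conjugate: posterior is Pareto(max(x_m, max xᵢ), k + n).
Sample maximum = 32.0; prior scale x_m = 32.3 → posterior scale = max = 32.3.
Posterior shape = 4.7 + 7 = 11.7.
E[θ|data] = k·x_m/(k−1) = 11.7·32.3/10.7 = 35.3187.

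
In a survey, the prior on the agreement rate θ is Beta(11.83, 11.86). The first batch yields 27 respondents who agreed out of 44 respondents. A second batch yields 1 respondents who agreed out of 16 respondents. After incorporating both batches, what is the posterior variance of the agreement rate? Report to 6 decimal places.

0.002945

The Beta prior is conjugate to a Binomial/Bernoulli likelihood; the update adds successes to α and failures to β.
After batch 1: Beta(11.83+27, 11.86+17) = Beta(38.83, 28.86).
After batch 2: Beta(38.83+1, 28.86+15) = Beta(39.83, 43.86).
Var = αβ/((α+β)²(α+β+1)) = 39.83·43.86/(83.69²·84.69) = 0.002945.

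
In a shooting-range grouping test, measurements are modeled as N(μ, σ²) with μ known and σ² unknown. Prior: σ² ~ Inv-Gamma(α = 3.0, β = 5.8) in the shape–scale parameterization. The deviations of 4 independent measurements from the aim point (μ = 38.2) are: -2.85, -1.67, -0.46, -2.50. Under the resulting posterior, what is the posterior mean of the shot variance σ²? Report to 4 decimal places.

With known mean μ and an Inverse-Gamma(α, β) prior on σ², the Normal likelihood is conjugate: posterior is Inv-Gamma(α + n/2, β + Σ(xᵢ−μ)²/2).
Σ(xᵢ−μ)² = (-2.85)² + (-1.67)² + (-0.46)² + (-2.50)² = 17.3730.
Posterior: Inv-Gamma(3.0 + 4/2, 5.8 + 17.3730/2) = Inv-Gamma(5.00, 14.48650).
E[σ²|data] = β/(α−1) = 14.48650/4.00 = 3.6216.

3.6216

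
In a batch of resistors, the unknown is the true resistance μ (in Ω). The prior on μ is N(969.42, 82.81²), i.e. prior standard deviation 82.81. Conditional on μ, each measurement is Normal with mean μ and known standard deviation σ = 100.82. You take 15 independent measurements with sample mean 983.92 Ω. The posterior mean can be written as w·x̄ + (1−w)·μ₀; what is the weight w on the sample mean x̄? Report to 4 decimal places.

0.9101

For Normal data with known variance σ², a Normal(μ₀, σ₀²) prior on μ is conjugate. Posterior precision = 1/σ₀² + n/σ²; posterior mean is the precision-weighted average of μ₀ and x̄.
σ₀² = 82.81² = 6857.4961, σ² = 100.82² = 10164.6724. Prior precision 1/σ₀² = 1/6857.4961; data precision n/σ² = 15/10164.6724.
w = (n/σ²)/(1/σ₀² + n/σ²) = n·σ₀²/(σ² + n·σ₀²) = 15·6857.4961/(10164.6724 + 15·6857.4961) = 102862.4415/113027.1139 = 0.9101.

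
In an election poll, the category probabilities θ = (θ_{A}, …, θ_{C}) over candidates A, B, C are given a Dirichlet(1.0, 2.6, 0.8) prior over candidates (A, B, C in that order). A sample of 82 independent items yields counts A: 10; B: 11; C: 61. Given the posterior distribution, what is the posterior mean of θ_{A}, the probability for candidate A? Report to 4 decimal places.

0.1273

The Dirichlet prior is conjugate to the Multinomial likelihood: each posterior αⱼ = prior αⱼ + observed count nⱼ.
Posterior concentration: (11.0, 13.6, 61.8), total = 86.4.
E[θ_{A}|data] = α_{A}/Σα = 11.0/86.4 = 0.1273.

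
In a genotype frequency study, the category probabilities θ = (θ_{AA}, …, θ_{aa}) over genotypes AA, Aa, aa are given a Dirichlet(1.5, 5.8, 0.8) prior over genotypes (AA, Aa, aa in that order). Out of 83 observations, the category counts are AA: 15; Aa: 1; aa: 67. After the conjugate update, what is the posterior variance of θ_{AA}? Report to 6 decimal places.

The Dirichlet prior is conjugate to the Multinomial likelihood: each posterior αⱼ = prior αⱼ + observed count nⱼ.
Posterior concentration: (16.5, 6.8, 67.8), total = 91.1.
Var[θ_j] = α_j(Σα−α_j)/((Σα)²(Σα+1)) = 16.5·74.6/(91.1²·92.1) = 0.001610.

0.001610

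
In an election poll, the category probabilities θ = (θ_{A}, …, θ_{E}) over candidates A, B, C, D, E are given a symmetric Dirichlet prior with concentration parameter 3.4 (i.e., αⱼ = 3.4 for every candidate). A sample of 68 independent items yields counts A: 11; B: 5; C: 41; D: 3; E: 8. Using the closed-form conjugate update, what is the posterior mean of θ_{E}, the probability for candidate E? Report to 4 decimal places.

0.1341

The Dirichlet prior is conjugate to the Multinomial likelihood: each posterior αⱼ = prior αⱼ + observed count nⱼ.
Posterior concentration: (14.4, 8.4, 44.4, 6.4, 11.4), total = 85.0.
E[θ_{E}|data] = α_{E}/Σα = 11.4/85.0 = 0.1341.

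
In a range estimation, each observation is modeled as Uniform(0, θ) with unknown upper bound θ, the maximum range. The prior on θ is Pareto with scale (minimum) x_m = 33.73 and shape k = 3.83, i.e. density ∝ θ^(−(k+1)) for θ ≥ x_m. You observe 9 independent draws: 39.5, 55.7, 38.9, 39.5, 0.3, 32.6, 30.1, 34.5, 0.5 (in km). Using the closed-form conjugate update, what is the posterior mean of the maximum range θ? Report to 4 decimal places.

60.4084

A Pareto(scale x_m, shape k) prior on the upper bound θ of Uniform(0, θ) is conjugate: posterior is Pareto(max(x_m, max xᵢ), k + n).
Sample maximum = 55.7; prior scale x_m = 33.73 → posterior scale = max = 55.70.
Posterior shape = 3.83 + 9 = 12.83.
E[θ|data] = k·x_m/(k−1) = 12.83·55.70/11.83 = 60.4084.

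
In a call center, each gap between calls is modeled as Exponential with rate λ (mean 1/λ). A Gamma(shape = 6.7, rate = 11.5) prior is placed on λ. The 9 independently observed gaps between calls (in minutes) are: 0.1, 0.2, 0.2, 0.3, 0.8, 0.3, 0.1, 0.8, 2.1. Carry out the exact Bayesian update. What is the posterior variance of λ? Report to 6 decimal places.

With a Gamma(shape α, rate β) prior on the exponential rate λ, the posterior after n observations with total T = Σxᵢ is Gamma(α+n, β+T).
Sum of observations T = 4.9 minutes; n = 9.
Posterior: Gamma(6.7+9, 11.5+4.9) = Gamma(15.7, 16.4).
Var = α/β² = 0.058373.

0.058373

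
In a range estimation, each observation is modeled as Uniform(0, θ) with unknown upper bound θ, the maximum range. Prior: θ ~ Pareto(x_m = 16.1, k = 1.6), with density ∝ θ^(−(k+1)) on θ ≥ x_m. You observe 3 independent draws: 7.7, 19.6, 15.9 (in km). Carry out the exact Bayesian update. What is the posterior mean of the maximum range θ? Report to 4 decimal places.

25.0444

A Pareto(scale x_m, shape k) prior on the upper bound θ of Uniform(0, θ) is conjugate: posterior is Pareto(max(x_m, max xᵢ), k + n).
Sample maximum = 19.6; prior scale x_m = 16.1 → posterior scale = max = 19.6.
Posterior shape = 1.6 + 3 = 4.6.
E[θ|data] = k·x_m/(k−1) = 4.6·19.6/3.6 = 25.0444.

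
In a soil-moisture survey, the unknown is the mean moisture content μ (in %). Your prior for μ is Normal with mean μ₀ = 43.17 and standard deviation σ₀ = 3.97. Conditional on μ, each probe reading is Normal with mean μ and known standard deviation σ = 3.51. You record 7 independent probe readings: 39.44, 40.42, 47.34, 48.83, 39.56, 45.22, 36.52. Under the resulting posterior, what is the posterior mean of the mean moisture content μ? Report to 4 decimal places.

42.5455

For Normal data with known variance σ², a Normal(μ₀, σ₀²) prior on μ is conjugate. Posterior precision = 1/σ₀² + n/σ²; posterior mean is the precision-weighted average of μ₀ and x̄.
Σxᵢ = 39.44 + 40.42 + 47.34 + 48.83 + 39.56 + 45.22 + 36.52 = 297.33, so n·x̄ = 297.33.
σ₀² = 3.97² = 15.7609, σ² = 3.51² = 12.3201; σ² + n·σ₀² = 12.3201 + 7·15.7609 = 122.6464.
Posterior mean = (μ₀/σ₀² + n·x̄/σ²)/(1/σ₀² + n/σ²) = (σ²·μ₀ + σ₀²·n·x̄)/(σ² + n·σ₀²) = (12.3201·43.17 + 15.7609·297.33)/122.6464 = 5218.047114/122.6464 = 42.5455.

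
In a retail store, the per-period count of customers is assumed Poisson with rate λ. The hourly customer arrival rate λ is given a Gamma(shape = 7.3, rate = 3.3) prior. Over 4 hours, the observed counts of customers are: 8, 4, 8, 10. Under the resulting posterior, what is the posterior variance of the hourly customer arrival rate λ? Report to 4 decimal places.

0.6999

With a Gamma(shape α, rate β) prior, the Poisson likelihood is conjugate: the posterior is Gamma(α + ΣXᵢ, β + n).
Sum of counts S = 30 over n = 4 hours.
Posterior: Gamma(α+S, β+n) = Gamma(7.3+30, 3.3+4) = Gamma(37.3, 7.3).
Var = α/β² = 37.3/7.3² = 0.6999.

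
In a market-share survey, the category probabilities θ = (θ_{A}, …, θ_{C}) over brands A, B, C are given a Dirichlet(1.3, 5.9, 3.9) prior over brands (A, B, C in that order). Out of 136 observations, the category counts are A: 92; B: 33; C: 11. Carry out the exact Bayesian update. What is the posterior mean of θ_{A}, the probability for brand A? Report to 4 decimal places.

0.6343

The Dirichlet prior is conjugate to the Multinomial likelihood: each posterior αⱼ = prior αⱼ + observed count nⱼ.
Posterior concentration: (93.3, 38.9, 14.9), total = 147.1.
E[θ_{A}|data] = α_{A}/Σα = 93.3/147.1 = 0.6343.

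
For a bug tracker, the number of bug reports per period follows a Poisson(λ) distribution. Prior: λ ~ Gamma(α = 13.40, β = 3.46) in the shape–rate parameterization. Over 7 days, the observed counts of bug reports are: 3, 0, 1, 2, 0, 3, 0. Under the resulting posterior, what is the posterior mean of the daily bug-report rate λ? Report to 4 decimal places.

With a Gamma(shape α, rate β) prior, the Poisson likelihood is conjugate: the posterior is Gamma(α + ΣXᵢ, β + n).
Sum of counts S = 9 over n = 7 days.
Posterior: Gamma(α+S, β+n) = Gamma(13.40+9, 3.46+7) = Gamma(22.40, 10.46).
Posterior mean = α/β = 22.40/10.46 = 2.1415.

2.1415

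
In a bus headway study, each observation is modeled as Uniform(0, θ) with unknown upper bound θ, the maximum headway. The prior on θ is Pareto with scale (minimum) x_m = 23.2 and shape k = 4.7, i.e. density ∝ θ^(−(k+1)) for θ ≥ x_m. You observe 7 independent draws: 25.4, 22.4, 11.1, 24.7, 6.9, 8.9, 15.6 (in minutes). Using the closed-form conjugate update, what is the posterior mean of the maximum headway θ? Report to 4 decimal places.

A Pareto(scale x_m, shape k) prior on the upper bound θ of Uniform(0, θ) is conjugate: posterior is Pareto(max(x_m, max xᵢ), k + n).
Sample maximum = 25.4; prior scale x_m = 23.2 → posterior scale = max = 25.4.
Posterior shape = 4.7 + 7 = 11.7.
E[θ|data] = k·x_m/(k−1) = 11.7·25.4/10.7 = 27.7738.

27.7738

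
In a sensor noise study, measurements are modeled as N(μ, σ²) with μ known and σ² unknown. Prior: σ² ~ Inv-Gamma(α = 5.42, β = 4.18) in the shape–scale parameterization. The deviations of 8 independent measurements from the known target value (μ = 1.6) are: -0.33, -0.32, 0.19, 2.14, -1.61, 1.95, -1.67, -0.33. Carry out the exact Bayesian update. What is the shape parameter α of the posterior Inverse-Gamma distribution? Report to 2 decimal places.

With known mean μ and an Inverse-Gamma(α, β) prior on σ², the Normal likelihood is conjugate: posterior is Inv-Gamma(α + n/2, β + Σ(xᵢ−μ)²/2).
Σ(xᵢ−μ)² = (-0.33)² + (-0.32)² + (0.19)² + (2.14)² + (-1.61)² + (1.95)² + (-1.67)² + (-0.33)² = 14.1194.
Posterior: Inv-Gamma(5.42 + 8/2, 4.18 + 14.1194/2) = Inv-Gamma(9.42, 11.23970).
Posterior α = 9.42.

9.42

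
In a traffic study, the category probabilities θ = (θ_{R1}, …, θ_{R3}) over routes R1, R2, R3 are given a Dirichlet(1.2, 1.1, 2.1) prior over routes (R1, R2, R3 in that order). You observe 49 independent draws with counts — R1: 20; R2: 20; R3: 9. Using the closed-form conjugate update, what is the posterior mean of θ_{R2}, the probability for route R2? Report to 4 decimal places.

0.3951

The Dirichlet prior is conjugate to the Multinomial likelihood: each posterior αⱼ = prior αⱼ + observed count nⱼ.
Posterior concentration: (21.2, 21.1, 11.1), total = 53.4.
E[θ_{R2}|data] = α_{R2}/Σα = 21.1/53.4 = 0.3951.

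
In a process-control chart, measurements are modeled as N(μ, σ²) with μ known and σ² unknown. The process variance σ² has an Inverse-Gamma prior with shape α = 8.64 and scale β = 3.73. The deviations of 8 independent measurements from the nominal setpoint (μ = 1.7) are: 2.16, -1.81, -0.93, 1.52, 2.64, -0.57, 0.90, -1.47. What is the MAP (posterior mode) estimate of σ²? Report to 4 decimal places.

With known mean μ and an Inverse-Gamma(α, β) prior on σ², the Normal likelihood is conjugate: posterior is Inv-Gamma(α + n/2, β + Σ(xᵢ−μ)²/2).
Σ(xᵢ−μ)² = (2.16)² + (-1.81)² + (-0.93)² + (1.52)² + (2.64)² + (-0.57)² + (0.90)² + (-1.47)² = 21.3824.
Posterior: Inv-Gamma(8.64 + 8/2, 3.73 + 21.3824/2) = Inv-Gamma(12.64, 14.42120).
Mode = β/(α+1) = 14.42120/13.64 = 1.0573.

1.0573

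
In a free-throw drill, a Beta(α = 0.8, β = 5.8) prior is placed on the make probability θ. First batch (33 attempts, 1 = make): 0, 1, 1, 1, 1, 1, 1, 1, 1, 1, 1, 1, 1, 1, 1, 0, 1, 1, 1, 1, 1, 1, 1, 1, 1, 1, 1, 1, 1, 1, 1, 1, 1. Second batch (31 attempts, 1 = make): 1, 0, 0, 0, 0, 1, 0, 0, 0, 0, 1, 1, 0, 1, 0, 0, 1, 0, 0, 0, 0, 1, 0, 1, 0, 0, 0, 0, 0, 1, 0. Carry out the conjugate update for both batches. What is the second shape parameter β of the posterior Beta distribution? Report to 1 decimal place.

The Beta prior is conjugate to a Binomial/Bernoulli likelihood; the update adds successes to α and failures to β.
After batch 1: Beta(0.8+31, 5.8+2) = Beta(31.8, 7.8).
After batch 2: Beta(31.8+9, 7.8+22) = Beta(40.8, 29.8).
Posterior β = 29.8.

29.8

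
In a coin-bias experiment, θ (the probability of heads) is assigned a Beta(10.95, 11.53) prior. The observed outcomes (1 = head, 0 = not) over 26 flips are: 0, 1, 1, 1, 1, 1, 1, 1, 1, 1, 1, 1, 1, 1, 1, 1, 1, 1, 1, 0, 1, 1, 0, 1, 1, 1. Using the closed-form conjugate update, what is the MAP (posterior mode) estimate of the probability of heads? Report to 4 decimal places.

The Beta prior is conjugate to a Binomial/Bernoulli likelihood; the update adds successes to α and failures to β.
Posterior: Beta(α+k, β+n−k) = Beta(10.95+23, 11.53+3) = Beta(33.95, 14.53).
Mode of Beta(a,b) for a,b>1 is (a−1)/(a+b−2) = 32.95/46.48 = 0.7089.

0.7089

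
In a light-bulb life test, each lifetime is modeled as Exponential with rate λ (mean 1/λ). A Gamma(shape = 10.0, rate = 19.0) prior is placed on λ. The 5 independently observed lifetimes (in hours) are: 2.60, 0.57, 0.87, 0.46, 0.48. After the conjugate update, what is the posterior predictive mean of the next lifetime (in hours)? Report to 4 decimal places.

With a Gamma(shape α, rate β) prior on the exponential rate λ, the posterior after n observations with total T = Σxᵢ is Gamma(α+n, β+T).
Sum of observations T = 4.98 hours; n = 5.
Posterior: Gamma(10.0+5, 19.0+4.98) = Gamma(15.0, 23.98).
The predictive distribution for the next observation is Lomax; its mean is β/(α−1) = 23.98/14.0 = 1.7129.

1.7129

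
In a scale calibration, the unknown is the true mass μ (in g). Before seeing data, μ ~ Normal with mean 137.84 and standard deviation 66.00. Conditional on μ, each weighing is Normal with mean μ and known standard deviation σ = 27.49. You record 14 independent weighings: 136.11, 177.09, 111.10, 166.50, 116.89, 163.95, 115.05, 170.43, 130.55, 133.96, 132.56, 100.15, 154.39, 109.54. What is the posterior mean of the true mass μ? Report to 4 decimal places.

137.0293

For Normal data with known variance σ², a Normal(μ₀, σ₀²) prior on μ is conjugate. Posterior precision = 1/σ₀² + n/σ²; posterior mean is the precision-weighted average of μ₀ and x̄.
Σxᵢ = 136.11 + 177.09 + 111.10 + 166.50 + 116.89 + 163.95 + 115.05 + 170.43 + 130.55 + 133.96 + 132.56 + 100.15 + 154.39 + 109.54 = 1918.27, so n·x̄ = 1918.27.
σ₀² = 66.00² = 4356, σ² = 27.49² = 755.7001; σ² + n·σ₀² = 755.7001 + 14·4356 = 61739.7001.
Posterior mean = (μ₀/σ₀² + n·x̄/σ²)/(1/σ₀² + n/σ²) = (σ²·μ₀ + σ₀²·n·x̄)/(σ² + n·σ₀²) = (755.7001·137.84 + 4356·1918.27)/61739.7001 = 8460149.821784/61739.7001 = 137.0293.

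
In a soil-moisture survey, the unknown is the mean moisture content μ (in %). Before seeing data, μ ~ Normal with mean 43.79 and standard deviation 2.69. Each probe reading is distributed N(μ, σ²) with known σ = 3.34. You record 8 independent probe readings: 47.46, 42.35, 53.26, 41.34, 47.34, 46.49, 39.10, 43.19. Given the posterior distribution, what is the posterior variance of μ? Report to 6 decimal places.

For Normal data with known variance σ², a Normal(μ₀, σ₀²) prior on μ is conjugate. Posterior precision = 1/σ₀² + n/σ²; posterior mean is the precision-weighted average of μ₀ and x̄.
σ₀² = 2.69² = 7.2361, σ² = 3.34² = 11.1556; σ² + n·σ₀² = 11.1556 + 8·7.2361 = 69.0444.
Posterior precision = 1/σ₀² + n/σ² = 1/7.2361 + 8/11.1556 = (σ² + n·σ₀²)/(σ₀²σ²) = 69.0444/(7.2361·11.1556); posterior variance σₙ² = σ₀²σ²/(σ² + n·σ₀²) = 7.2361·11.1556/69.0444 = 1.169147.

1.169147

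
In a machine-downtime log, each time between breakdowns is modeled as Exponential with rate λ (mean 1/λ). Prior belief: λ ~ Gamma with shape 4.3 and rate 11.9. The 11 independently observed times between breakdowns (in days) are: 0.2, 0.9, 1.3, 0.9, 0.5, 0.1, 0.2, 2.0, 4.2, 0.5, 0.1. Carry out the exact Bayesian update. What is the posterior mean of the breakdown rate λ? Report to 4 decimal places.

0.6711

With a Gamma(shape α, rate β) prior on the exponential rate λ, the posterior after n observations with total T = Σxᵢ is Gamma(α+n, β+T).
Sum of observations T = 10.9 days; n = 11.
Posterior: Gamma(4.3+11, 11.9+10.9) = Gamma(15.3, 22.8).
Posterior mean of λ = α/β = 15.3/22.8 = 0.6711.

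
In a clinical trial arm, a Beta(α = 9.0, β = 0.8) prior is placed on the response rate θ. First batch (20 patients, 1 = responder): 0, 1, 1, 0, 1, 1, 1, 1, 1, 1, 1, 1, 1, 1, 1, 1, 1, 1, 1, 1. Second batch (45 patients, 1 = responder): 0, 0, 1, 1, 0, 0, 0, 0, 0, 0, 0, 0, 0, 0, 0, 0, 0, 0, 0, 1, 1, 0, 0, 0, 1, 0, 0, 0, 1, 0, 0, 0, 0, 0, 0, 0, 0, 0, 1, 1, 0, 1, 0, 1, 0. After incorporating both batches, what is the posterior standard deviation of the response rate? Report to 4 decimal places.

0.0574

The Beta prior is conjugate to a Binomial/Bernoulli likelihood; the update adds successes to α and failures to β.
After batch 1: Beta(9.0+18, 0.8+2) = Beta(27.0, 2.8).
After batch 2: Beta(27.0+10, 2.8+35) = Beta(37.0, 37.8).
Var = αβ/((α+β)²(α+β+1)) = 37.0·37.8/(74.8²·75.8) = 0.00329778; SD = √0.00329778 = 0.0574.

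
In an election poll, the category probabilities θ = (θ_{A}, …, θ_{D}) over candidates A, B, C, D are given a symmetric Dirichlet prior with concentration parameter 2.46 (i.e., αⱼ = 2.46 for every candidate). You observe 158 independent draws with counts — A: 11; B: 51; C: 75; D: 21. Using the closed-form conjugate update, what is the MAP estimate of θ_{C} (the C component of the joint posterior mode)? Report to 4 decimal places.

0.4667

The Dirichlet prior is conjugate to the Multinomial likelihood: each posterior αⱼ = prior αⱼ + observed count nⱼ.
Posterior concentration: (13.46, 53.46, 77.46, 23.46), total = 167.84.
Joint mode component: (α_{C}−1)/(Σα−K) = 76.46/163.84 = 0.4667.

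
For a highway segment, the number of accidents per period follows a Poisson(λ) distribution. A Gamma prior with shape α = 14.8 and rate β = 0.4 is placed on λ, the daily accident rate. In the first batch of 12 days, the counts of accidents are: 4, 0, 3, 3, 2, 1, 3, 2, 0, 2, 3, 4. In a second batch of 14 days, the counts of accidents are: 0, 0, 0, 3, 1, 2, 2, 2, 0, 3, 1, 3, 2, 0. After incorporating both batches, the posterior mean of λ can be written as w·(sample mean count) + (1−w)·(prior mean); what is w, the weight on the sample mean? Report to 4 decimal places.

With a Gamma(shape α, rate β) prior, the Poisson likelihood is conjugate: the posterior is Gamma(α + ΣXᵢ, β + n).
Total number of days: n = 12 + 14 = 26.
Posterior mean = (α₀+S)/(β₀+n) = [n/(β₀+n)]·(S/n) + [β₀/(β₀+n)]·(α₀/β₀), so only n and β₀ enter the weight.
Weight on data w = n/(β₀+n) = 26/(0.4+26) = 26/26.4 = 0.9848.

0.9848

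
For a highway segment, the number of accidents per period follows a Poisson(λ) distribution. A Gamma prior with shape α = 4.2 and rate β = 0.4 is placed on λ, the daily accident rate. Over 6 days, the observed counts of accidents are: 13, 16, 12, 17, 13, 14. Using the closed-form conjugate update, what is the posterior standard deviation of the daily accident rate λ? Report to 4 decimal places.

With a Gamma(shape α, rate β) prior, the Poisson likelihood is conjugate: the posterior is Gamma(α + ΣXᵢ, β + n).
Sum of counts S = 85 over n = 6 days.
Posterior: Gamma(α+S, β+n) = Gamma(4.2+85, 0.4+6) = Gamma(89.2, 6.4).
SD = √α/β = √89.2/6.4 = 1.4757.

1.4757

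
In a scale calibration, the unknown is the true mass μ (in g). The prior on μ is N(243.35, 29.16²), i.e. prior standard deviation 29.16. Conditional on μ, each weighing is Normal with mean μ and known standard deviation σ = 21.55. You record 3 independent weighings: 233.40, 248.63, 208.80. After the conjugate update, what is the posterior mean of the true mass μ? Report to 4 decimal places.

For Normal data with known variance σ², a Normal(μ₀, σ₀²) prior on μ is conjugate. Posterior precision = 1/σ₀² + n/σ²; posterior mean is the precision-weighted average of μ₀ and x̄.
Σxᵢ = 233.40 + 248.63 + 208.80 = 690.83, so n·x̄ = 690.83.
σ₀² = 29.16² = 850.3056, σ² = 21.55² = 464.4025; σ² + n·σ₀² = 464.4025 + 3·850.3056 = 3015.3193.
Posterior mean = (μ₀/σ₀² + n·x̄/σ²)/(1/σ₀² + n/σ²) = (σ²·μ₀ + σ₀²·n·x̄)/(σ² + n·σ₀²) = (464.4025·243.35 + 850.3056·690.83)/3015.3193 = 700428.966023/3015.3193 = 232.2901.

232.2901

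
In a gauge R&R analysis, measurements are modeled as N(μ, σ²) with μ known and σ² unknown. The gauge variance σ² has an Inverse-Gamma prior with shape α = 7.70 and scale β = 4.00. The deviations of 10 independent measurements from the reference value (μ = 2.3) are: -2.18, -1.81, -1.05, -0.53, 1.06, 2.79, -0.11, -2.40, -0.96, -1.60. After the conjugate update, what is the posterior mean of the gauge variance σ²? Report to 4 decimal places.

With known mean μ and an Inverse-Gamma(α, β) prior on σ², the Normal likelihood is conjugate: posterior is Inv-Gamma(α + n/2, β + Σ(xᵢ−μ)²/2).
Σ(xᵢ−μ)² = (-2.18)² + (-1.81)² + (-1.05)² + (-0.53)² + (1.06)² + (2.79)² + (-0.11)² + (-2.40)² + (-0.96)² + (-1.60)² = 27.5733.
Posterior: Inv-Gamma(7.70 + 10/2, 4.00 + 27.5733/2) = Inv-Gamma(12.70, 17.78665).
E[σ²|data] = β/(α−1) = 17.78665/11.70 = 1.5202.

1.5202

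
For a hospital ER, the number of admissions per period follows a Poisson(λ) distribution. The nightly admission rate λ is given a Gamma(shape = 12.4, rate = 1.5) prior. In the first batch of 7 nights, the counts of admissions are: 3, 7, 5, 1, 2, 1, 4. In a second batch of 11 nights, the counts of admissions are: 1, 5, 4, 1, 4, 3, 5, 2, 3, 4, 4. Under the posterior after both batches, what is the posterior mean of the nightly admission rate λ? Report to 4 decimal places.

With a Gamma(shape α, rate β) prior, the Poisson likelihood is conjugate: the posterior is Gamma(α + ΣXᵢ, β + n).
Batch 1: sum of counts S = 23 over n = 7 nights.
After batch 1: Gamma(α+S, β+n) = Gamma(12.4+23, 1.5+7) = Gamma(35.4, 8.5).
Batch 2: sum of counts S = 36 over n = 11 nights.
After batch 2: Gamma(α+S, β+n) = Gamma(35.4+36, 8.5+11) = Gamma(71.4, 19.5).
Posterior mean = α/β = 71.4/19.5 = 3.6615.

3.6615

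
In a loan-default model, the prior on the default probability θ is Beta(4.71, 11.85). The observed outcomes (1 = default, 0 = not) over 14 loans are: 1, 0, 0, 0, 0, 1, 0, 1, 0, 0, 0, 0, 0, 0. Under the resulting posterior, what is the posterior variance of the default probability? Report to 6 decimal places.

The Beta prior is conjugate to a Binomial/Bernoulli likelihood; the update adds successes to α and failures to β.
Posterior: Beta(α+k, β+n−k) = Beta(4.71+3, 11.85+11) = Beta(7.71, 22.85).
Var = αβ/((α+β)²(α+β+1)) = 7.71·22.85/(30.56²·31.56) = 0.005977.

0.005977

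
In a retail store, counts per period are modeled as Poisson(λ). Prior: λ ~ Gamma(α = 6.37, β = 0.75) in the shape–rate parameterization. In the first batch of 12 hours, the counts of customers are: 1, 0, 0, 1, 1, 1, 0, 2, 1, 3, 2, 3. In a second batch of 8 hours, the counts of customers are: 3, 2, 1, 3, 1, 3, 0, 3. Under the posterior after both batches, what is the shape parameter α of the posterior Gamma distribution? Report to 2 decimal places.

37.37

With a Gamma(shape α, rate β) prior, the Poisson likelihood is conjugate: the posterior is Gamma(α + ΣXᵢ, β + n).
Batch 1: sum of counts S = 15 over n = 12 hours.
After batch 1: Gamma(α+S, β+n) = Gamma(6.37+15, 0.75+12) = Gamma(21.37, 12.75).
Batch 2: sum of counts S = 16 over n = 8 hours.
After batch 2: Gamma(α+S, β+n) = Gamma(21.37+16, 12.75+8) = Gamma(37.37, 20.75).
Posterior α = 37.37.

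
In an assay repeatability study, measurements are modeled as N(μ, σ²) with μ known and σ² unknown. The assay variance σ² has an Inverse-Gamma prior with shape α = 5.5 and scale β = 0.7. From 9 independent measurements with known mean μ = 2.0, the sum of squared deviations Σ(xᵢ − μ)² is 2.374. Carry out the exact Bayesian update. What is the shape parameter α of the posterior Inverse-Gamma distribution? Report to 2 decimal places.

With known mean μ and an Inverse-Gamma(α, β) prior on σ², the Normal likelihood is conjugate: posterior is Inv-Gamma(α + n/2, β + Σ(xᵢ−μ)²/2).
Posterior: Inv-Gamma(5.5 + 9/2, 0.7 + 2.374/2) = Inv-Gamma(10.00, 1.8870).
Posterior α = 10.00.

10.00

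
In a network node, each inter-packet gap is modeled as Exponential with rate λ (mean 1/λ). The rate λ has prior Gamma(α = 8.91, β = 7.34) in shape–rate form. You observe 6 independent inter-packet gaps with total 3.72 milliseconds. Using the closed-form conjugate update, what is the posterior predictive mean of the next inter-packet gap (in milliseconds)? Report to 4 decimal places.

0.7951

With a Gamma(shape α, rate β) prior on the exponential rate λ, the posterior after n observations with total T = Σxᵢ is Gamma(α+n, β+T).
Posterior: Gamma(8.91+6, 7.34+3.72) = Gamma(14.91, 11.06).
The predictive distribution for the next observation is Lomax; its mean is β/(α−1) = 11.06/13.91 = 0.7951.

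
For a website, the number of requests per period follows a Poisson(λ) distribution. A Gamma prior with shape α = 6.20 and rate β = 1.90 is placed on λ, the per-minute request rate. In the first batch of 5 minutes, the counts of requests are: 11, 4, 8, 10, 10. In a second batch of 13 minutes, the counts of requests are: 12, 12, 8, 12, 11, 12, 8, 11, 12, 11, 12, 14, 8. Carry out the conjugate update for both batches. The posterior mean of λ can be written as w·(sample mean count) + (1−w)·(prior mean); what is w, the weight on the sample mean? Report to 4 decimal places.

0.9045

With a Gamma(shape α, rate β) prior, the Poisson likelihood is conjugate: the posterior is Gamma(α + ΣXᵢ, β + n).
Total number of minutes: n = 5 + 13 = 18.
Posterior mean = (α₀+S)/(β₀+n) = [n/(β₀+n)]·(S/n) + [β₀/(β₀+n)]·(α₀/β₀), so only n and β₀ enter the weight.
Weight on data w = n/(β₀+n) = 18/(1.90+18) = 18/19.90 = 0.9045.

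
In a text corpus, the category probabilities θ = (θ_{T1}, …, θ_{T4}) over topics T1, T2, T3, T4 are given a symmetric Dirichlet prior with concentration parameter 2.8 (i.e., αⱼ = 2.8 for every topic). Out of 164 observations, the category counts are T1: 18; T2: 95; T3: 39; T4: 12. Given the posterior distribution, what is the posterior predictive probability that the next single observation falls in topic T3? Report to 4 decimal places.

The Dirichlet prior is conjugate to the Multinomial likelihood: each posterior αⱼ = prior αⱼ + observed count nⱼ.
Posterior concentration: (20.8, 97.8, 41.8, 14.8), total = 175.2.
P(next = T3 | data) = α_{T3}/Σα = 0.2386.

0.2386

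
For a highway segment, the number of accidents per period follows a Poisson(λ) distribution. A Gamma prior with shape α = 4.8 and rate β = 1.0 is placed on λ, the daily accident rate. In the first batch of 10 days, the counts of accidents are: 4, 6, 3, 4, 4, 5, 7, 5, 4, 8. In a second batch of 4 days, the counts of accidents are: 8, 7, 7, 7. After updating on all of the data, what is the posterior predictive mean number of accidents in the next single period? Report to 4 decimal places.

5.5867

With a Gamma(shape α, rate β) prior, the Poisson likelihood is conjugate: the posterior is Gamma(α + ΣXᵢ, β + n).
Batch 1: sum of counts S = 50 over n = 10 days.
After batch 1: Gamma(α+S, β+n) = Gamma(4.8+50, 1.0+10) = Gamma(54.8, 11.0).
Batch 2: sum of counts S = 29 over n = 4 days.
After batch 2: Gamma(α+S, β+n) = Gamma(54.8+29, 11.0+4) = Gamma(83.8, 15.0).
The predictive distribution for one future period is NegBinom with mean α/β = 5.5867.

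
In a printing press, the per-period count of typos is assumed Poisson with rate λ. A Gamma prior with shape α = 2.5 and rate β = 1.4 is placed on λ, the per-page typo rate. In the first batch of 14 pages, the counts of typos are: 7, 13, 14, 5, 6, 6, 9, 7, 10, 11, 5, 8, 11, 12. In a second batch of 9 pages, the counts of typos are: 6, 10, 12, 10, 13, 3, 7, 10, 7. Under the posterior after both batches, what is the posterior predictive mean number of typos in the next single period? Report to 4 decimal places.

8.3811

With a Gamma(shape α, rate β) prior, the Poisson likelihood is conjugate: the posterior is Gamma(α + ΣXᵢ, β + n).
Batch 1: sum of counts S = 124 over n = 14 pages.
After batch 1: Gamma(α+S, β+n) = Gamma(2.5+124, 1.4+14) = Gamma(126.5, 15.4).
Batch 2: sum of counts S = 78 over n = 9 pages.
After batch 2: Gamma(α+S, β+n) = Gamma(126.5+78, 15.4+9) = Gamma(204.5, 24.4).
The predictive distribution for one future period is NegBinom with mean α/β = 8.3811.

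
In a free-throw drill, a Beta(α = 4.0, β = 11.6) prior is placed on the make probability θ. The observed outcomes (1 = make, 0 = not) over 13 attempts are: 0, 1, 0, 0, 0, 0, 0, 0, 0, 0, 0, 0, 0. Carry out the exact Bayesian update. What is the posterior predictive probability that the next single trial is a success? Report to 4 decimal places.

0.1748

The Beta prior is conjugate to a Binomial/Bernoulli likelihood; the update adds successes to α and failures to β.
Posterior: Beta(α+k, β+n−k) = Beta(4.0+1, 11.6+12) = Beta(5.0, 23.6).
For a single future Bernoulli trial, P(success | data) = α/(α+β) = 0.1748.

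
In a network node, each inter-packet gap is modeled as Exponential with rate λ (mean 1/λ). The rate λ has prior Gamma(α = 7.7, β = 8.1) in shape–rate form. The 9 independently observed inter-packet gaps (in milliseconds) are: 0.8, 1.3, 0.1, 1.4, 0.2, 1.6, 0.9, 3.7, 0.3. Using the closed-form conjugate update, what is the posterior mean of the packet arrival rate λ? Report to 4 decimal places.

0.9076

With a Gamma(shape α, rate β) prior on the exponential rate λ, the posterior after n observations with total T = Σxᵢ is Gamma(α+n, β+T).
Sum of observations T = 10.3 milliseconds; n = 9.
Posterior: Gamma(7.7+9, 8.1+10.3) = Gamma(16.7, 18.4).
Posterior mean of λ = α/β = 16.7/18.4 = 0.9076.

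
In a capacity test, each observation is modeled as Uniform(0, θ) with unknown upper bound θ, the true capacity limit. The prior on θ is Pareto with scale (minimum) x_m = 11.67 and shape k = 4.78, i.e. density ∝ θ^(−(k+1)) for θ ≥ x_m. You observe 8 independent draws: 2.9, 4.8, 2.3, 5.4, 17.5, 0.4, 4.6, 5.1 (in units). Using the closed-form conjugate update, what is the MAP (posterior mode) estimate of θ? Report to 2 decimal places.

A Pareto(scale x_m, shape k) prior on the upper bound θ of Uniform(0, θ) is conjugate: posterior is Pareto(max(x_m, max xᵢ), k + n).
Sample maximum = 17.5; prior scale x_m = 11.67 → posterior scale = max = 17.50.
Posterior shape = 4.78 + 8 = 12.78.
The Pareto density is decreasing on [x_m, ∞), so the mode is x_m = 17.50.

17.50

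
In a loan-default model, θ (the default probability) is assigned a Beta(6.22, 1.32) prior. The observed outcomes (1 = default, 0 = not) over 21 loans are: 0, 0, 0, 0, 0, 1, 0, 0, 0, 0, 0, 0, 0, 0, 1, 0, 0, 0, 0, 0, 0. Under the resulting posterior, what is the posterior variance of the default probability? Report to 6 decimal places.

The Beta prior is conjugate to a Binomial/Bernoulli likelihood; the update adds successes to α and failures to β.
Posterior: Beta(α+k, β+n−k) = Beta(6.22+2, 1.32+19) = Beta(8.22, 20.32).
Var = αβ/((α+β)²(α+β+1)) = 8.22·20.32/(28.54²·29.54) = 0.006942.

0.006942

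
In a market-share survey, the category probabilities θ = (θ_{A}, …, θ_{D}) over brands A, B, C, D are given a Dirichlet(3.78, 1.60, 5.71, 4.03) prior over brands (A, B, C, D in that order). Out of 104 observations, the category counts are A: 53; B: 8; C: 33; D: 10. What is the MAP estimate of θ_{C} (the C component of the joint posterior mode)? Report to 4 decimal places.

The Dirichlet prior is conjugate to the Multinomial likelihood: each posterior αⱼ = prior αⱼ + observed count nⱼ.
Posterior concentration: (56.78, 9.60, 38.71, 14.03), total = 119.12.
Joint mode component: (α_{C}−1)/(Σα−K) = 37.71/115.12 = 0.3276.

0.3276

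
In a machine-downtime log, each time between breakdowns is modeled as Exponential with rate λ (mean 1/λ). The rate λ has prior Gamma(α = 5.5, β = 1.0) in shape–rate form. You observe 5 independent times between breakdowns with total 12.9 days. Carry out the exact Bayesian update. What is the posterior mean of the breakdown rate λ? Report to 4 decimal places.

With a Gamma(shape α, rate β) prior on the exponential rate λ, the posterior after n observations with total T = Σxᵢ is Gamma(α+n, β+T).
Posterior: Gamma(5.5+5, 1.0+12.9) = Gamma(10.5, 13.9).
Posterior mean of λ = α/β = 10.5/13.9 = 0.7554.

0.7554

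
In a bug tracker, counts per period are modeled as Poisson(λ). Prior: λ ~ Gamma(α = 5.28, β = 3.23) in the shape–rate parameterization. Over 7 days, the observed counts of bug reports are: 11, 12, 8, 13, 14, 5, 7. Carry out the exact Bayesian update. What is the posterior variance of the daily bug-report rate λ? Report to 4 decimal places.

With a Gamma(shape α, rate β) prior, the Poisson likelihood is conjugate: the posterior is Gamma(α + ΣXᵢ, β + n).
Sum of counts S = 70 over n = 7 days.
Posterior: Gamma(α+S, β+n) = Gamma(5.28+70, 3.23+7) = Gamma(75.28, 10.23).
Var = α/β² = 75.28/10.23² = 0.7193.

0.7193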